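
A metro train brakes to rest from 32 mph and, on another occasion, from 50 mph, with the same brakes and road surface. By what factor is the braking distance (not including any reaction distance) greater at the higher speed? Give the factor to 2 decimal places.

Factor ≈ 2.44

Braking distance d = v²/(2a), so with a fixed, d ∝ v².
Factor = (50/32)² = 1.5625² = 2.4414.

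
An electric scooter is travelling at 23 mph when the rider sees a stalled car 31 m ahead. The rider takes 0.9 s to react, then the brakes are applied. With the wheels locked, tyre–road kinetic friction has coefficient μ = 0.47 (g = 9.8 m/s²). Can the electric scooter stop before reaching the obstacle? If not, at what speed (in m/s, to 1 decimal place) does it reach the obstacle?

23 mph × 0.44704 = 10.2819 m/s.
a = μg = 0.47 × 9.8 = 4.606 m/s².
Reaction distance = 10.2819 × 0.9 = 9.254 m.
Braking distance = v²/(2a) = 105.717 / 9.212 = 11.476 m.
Total stopping distance = 9.254 + 11.476 = 20.730 m, vs 31 m available — it stops with 31 − 20.730 = 10.270 m to spare.

Yes — it stops about 10.3 m short of the obstacle, so it never reaches it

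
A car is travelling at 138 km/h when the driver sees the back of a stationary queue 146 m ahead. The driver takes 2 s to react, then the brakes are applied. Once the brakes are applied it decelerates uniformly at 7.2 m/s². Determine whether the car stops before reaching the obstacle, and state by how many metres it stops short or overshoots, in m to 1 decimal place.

No — it overshoots by 32.7 m

138 km/h ÷ 3.6 = 38.3333 m/s.
Reaction distance = 38.3333 × 2 = 76.667 m.
Braking distance = v²/(2a) = 1469.442 / 14.400 = 102.045 m.
Total stopping distance = 76.667 + 102.045 = 178.712 m, vs 146 m available — it cannot stop in time and overshoots by 178.712 − 146 = 32.712 m.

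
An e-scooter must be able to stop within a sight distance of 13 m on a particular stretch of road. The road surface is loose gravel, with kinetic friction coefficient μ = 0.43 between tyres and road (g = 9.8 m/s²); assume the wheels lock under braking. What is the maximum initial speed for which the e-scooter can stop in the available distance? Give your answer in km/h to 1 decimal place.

a = μg = 0.43 × 9.8 = 4.214 m/s².
v²/(2a) = d ⇒ v = √(2 × 4.214 × 13) = √109.56 = 10.4671 m/s.
10.4671 m/s × 3.6 = 37.682 km/h.

Maximum speed ≈ 37.7 km/h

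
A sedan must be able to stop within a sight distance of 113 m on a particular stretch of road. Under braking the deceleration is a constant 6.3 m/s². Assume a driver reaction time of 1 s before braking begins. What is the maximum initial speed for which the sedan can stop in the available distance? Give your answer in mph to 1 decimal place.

Maximum speed ≈ 71.5 mph

Stopping distance: v·t_r + v²/(2a) = 113 with t_r = 1 s and a = 6.300 m/s².
So v² + 12.600 v − 1423.80 = 0.
Positive root: v = −a·t_r + √((a·t_r)² + 2a·d) = −6.300 + √(39.690 + 1423.80) = 31.9556 m/s.
31.9556 m/s ÷ 0.44704 = 71.483 mph.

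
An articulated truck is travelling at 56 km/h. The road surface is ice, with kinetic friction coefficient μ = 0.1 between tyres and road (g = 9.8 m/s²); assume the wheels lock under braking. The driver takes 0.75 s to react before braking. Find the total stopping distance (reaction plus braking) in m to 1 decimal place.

Total stopping distance ≈ 135.1 m

56 km/h ÷ 3.6 = 15.5556 m/s.
a = μg = 0.1 × 9.8 = 0.980 m/s².
Reaction distance = v·t_r = 15.5556 × 0.75 = 11.667 m.
Braking distance = v²/(2a) = 15.5556² / (2 × 0.980) = 241.977 / 1.960 = 123.458 m.
Total = 11.667 + 123.458 = 135.125 m.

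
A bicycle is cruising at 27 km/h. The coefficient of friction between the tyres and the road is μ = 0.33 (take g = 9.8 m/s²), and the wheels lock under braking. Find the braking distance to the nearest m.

Braking distance ≈ 9 m

27 km/h ÷ 3.6 = 7.5000 m/s.
a = μg = 0.33 × 9.8 = 3.234 m/s².
Braking distance = v²/(2a) = 7.5000² / (2 × 3.234) = 56.250 / 6.468 = 8.697 m.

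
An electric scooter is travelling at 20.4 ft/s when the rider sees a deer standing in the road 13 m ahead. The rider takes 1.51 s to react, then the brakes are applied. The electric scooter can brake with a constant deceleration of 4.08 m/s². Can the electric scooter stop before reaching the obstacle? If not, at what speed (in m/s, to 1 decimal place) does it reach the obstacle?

20.4 ft/s × 0.3048 = 6.2179 m/s.
Reaction distance = 6.2179 × 1.51 = 9.389 m.
Braking distance needed to stop: v²/(2a) = 38.662 / 8.160 = 4.738 m, so total needed = 9.389 + 4.738 = 14.127 m > 13 m — it cannot stop.
Distance remaining when braking begins: 13 − 9.389 = 3.611 m.
v² = v₀² − 2a·d = 38.662 − 2 × 4.080 × 3.611 = 9.196 m²/s².
v = √9.196 = 3.032 m/s.

No — it strikes the obstacle at 3.0 m/s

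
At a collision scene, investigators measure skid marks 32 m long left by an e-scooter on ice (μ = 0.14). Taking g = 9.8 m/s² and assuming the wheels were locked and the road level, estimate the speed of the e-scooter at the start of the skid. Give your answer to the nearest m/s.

Initial speed ≈ 9 m/s

Deceleration a = μg = 0.14 × 9.8 = 1.372 m/s².
v = √(2a·d) = √(2 × 1.372 × 32) = √87.808 = 9.3706 m/s.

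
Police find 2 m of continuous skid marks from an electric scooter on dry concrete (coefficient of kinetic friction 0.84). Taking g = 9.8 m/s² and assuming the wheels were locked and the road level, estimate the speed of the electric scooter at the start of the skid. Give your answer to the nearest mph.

Initial speed ≈ 13 mph

Deceleration a = μg = 0.84 × 9.8 = 8.232 m/s².
v = √(2a·d) = √(2 × 8.232 × 2) = √32.928 = 5.7383 m/s.
= 5.7383 ÷ 0.44704 = 12.836 mph.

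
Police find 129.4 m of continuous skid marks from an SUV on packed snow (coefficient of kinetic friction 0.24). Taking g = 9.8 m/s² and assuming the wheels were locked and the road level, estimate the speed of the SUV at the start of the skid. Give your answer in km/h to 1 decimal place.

Deceleration a = μg = 0.24 × 9.8 = 2.352 m/s².
v = √(2a·d) = √(2 × 2.352 × 129.4) = √608.698 = 24.6718 m/s.
= 24.6718 × 3.6 = 88.818 km/h.

Initial speed ≈ 88.8 km/h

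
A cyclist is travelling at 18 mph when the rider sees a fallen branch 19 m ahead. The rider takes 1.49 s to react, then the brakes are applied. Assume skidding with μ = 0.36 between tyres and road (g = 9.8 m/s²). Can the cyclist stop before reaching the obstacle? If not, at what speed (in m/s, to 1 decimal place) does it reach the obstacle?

18 mph × 0.44704 = 8.0467 m/s.
a = μg = 0.36 × 9.8 = 3.528 m/s².
Reaction distance = 8.0467 × 1.49 = 11.990 m.
Braking distance needed to stop: v²/(2a) = 64.749 / 7.056 = 9.176 m, so total needed = 11.990 + 9.176 = 21.166 m > 19 m — it cannot stop.
Distance remaining when braking begins: 19 − 11.990 = 7.010 m.
v² = v₀² − 2a·d = 64.749 − 2 × 3.528 × 7.010 = 15.286 m²/s².
v = √15.286 = 3.910 m/s.

No — it strikes the obstacle at 3.9 m/s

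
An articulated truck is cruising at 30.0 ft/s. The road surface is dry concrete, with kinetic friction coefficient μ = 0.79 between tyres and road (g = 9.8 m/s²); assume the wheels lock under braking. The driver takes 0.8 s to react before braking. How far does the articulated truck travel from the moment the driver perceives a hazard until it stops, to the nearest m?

30 ft/s × 0.3048 = 9.1440 m/s.
a = μg = 0.79 × 9.8 = 7.742 m/s².
Reaction distance = v·t_r = 9.1440 × 0.8 = 7.315 m.
Braking distance = v²/(2a) = 9.1440² / (2 × 7.742) = 83.613 / 15.484 = 5.400 m.
Total = 7.315 + 5.400 = 12.715 m.

Total stopping distance ≈ 13 m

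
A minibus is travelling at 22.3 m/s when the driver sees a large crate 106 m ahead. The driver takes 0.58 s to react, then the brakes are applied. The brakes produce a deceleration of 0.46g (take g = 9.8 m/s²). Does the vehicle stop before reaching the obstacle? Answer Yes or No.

Yes

a = 0.46 × 9.8 = 4.508 m/s².
Reaction distance = 22.3000 × 0.58 = 12.934 m.
Braking distance = v²/(2a) = 497.290 / 9.016 = 55.156 m.
Total stopping distance = 12.934 + 55.156 = 68.090 m, vs 106 m available — it stops with 106 − 68.090 = 37.910 m to spare.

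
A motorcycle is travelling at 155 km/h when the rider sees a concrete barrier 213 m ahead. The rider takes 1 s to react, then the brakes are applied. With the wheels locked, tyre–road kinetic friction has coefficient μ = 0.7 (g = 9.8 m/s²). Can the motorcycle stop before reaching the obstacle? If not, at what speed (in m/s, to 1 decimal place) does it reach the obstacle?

Yes — it stops about 34.8 m short of the obstacle, so it never reaches it

155 km/h ÷ 3.6 = 43.0556 m/s.
a = μg = 0.7 × 9.8 = 6.860 m/s².
Reaction distance = 43.0556 × 1 = 43.056 m.
Braking distance = v²/(2a) = 1853.785 / 13.720 = 135.116 m.
Total stopping distance = 43.056 + 135.116 = 178.172 m, vs 213 m available — it stops with 213 − 178.172 = 34.828 m to spare.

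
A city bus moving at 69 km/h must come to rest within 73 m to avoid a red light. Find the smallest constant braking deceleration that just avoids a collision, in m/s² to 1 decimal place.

Required deceleration ≈ 2.5 m/s²

69 km/h ÷ 3.6 = 19.1667 m/s.
v² = 2a·d ⇒ a = v²/(2d) = 19.1667² / (2 × 73.000) = 367.362 / 146.000 = 2.5162 m/s².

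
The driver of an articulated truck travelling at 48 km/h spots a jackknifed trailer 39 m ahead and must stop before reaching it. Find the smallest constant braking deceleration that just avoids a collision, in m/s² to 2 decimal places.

48 km/h ÷ 3.6 = 13.3333 m/s.
v² = 2a·d ⇒ a = v²/(2d) = 13.3333² / (2 × 39.000) = 177.777 / 78.000 = 2.2792 m/s².

Required deceleration ≈ 2.28 m/s²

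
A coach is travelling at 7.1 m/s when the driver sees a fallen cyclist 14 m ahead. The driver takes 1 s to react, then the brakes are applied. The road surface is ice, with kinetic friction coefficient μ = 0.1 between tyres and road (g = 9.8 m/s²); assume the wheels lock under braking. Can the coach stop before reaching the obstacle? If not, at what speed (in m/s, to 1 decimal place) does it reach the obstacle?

a = μg = 0.1 × 9.8 = 0.980 m/s².
Reaction distance = 7.1000 × 1 = 7.100 m.
Braking distance needed to stop: v²/(2a) = 50.410 / 1.960 = 25.719 m, so total needed = 7.100 + 25.719 = 32.819 m > 14 m — it cannot stop.
Distance remaining when braking begins: 14 − 7.100 = 6.900 m.
v² = v₀² − 2a·d = 50.410 − 2 × 0.980 × 6.900 = 36.886 m²/s².
v = √36.886 = 6.073 m/s.

No — it strikes the obstacle at 6.1 m/s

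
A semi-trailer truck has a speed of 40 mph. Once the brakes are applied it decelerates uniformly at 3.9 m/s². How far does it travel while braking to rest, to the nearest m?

Braking distance ≈ 41 m

40 mph × 0.44704 = 17.8816 m/s.
Braking distance = v²/(2a) = 17.8816² / (2 × 3.900) = 319.752 / 7.800 = 40.994 m.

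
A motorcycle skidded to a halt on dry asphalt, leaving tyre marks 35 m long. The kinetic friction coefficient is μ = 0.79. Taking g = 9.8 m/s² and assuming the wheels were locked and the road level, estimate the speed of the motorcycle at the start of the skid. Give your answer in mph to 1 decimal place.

Deceleration a = μg = 0.79 × 9.8 = 7.742 m/s².
v = √(2a·d) = √(2 × 7.742 × 35) = √541.940 = 23.2796 m/s.
= 23.2796 ÷ 0.44704 = 52.075 mph.

Initial speed ≈ 52.1 mph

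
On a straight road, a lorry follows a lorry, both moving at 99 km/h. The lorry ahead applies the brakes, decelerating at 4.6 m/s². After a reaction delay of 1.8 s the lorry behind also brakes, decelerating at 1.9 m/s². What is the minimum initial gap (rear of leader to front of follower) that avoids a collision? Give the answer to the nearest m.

Minimum gap ≈ 166 m

99 km/h ÷ 3.6 = 27.5000 m/s.
Leader travels v²/(2a_L) = 756.250 / 9.200 = 82.201 m before stopping.
Follower covers v·t_r = 27.5000 × 1.8 = 49.500 m while reacting, then v²/(2a_F) = 756.250 / 3.800 = 199.013 m while braking, for a total of 49.500 + 199.013 = 248.513 m.
Since a_F ≤ a_L and the follower starts braking later, the follower is never slower than the leader, so the closest approach is when both have stopped.
Minimum gap = 248.513 − 82.201 = 166.312 m.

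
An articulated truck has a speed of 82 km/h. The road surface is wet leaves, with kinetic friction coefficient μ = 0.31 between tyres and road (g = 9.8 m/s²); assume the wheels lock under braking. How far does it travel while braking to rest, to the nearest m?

82 km/h ÷ 3.6 = 22.7778 m/s.
a = μg = 0.31 × 9.8 = 3.038 m/s².
Braking distance = v²/(2a) = 22.7778² / (2 × 3.038) = 518.828 / 6.076 = 85.390 m.

Braking distance ≈ 85 m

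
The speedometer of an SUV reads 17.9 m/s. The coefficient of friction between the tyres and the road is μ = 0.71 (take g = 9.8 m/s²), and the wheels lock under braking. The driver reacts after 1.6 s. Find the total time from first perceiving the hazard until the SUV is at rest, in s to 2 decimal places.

Total time ≈ 4.17 s

a = μg = 0.71 × 9.8 = 6.958 m/s².
Braking time = v/a = 17.9000 / 6.958 = 2.573 s.
Total = 1.6 + 2.573 = 4.173 s.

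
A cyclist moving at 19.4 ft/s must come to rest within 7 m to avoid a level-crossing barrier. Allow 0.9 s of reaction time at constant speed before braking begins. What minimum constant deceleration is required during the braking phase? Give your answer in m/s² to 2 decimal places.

19.4 ft/s × 0.3048 = 5.9131 m/s.
Distance covered during reaction = 5.9131 × 0.9 = 5.322 m.
Distance available for braking: 7 − 5.322 = 1.678 m.
v² = 2a·d ⇒ a = v²/(2d) = 5.9131² / (2 × 1.678) = 34.965 / 3.356 = 10.4187 m/s².

Required deceleration ≈ 10.42 m/s²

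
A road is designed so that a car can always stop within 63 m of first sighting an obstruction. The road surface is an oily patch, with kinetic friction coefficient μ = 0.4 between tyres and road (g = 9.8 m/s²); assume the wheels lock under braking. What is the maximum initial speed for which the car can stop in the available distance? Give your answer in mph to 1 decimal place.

a = μg = 0.4 × 9.8 = 3.920 m/s².
v²/(2a) = d ⇒ v = √(2 × 3.920 × 63) = √493.92 = 22.2243 m/s.
22.2243 m/s ÷ 0.44704 = 49.714 mph.

Maximum speed ≈ 49.7 mph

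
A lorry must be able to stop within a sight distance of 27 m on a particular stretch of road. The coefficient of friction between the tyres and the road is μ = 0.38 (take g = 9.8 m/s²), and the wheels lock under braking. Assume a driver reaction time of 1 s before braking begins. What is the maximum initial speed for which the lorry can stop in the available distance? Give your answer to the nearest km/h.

a = μg = 0.38 × 9.8 = 3.724 m/s².
Stopping distance: v·t_r + v²/(2a) = 27 with t_r = 1 s and a = 3.724 m/s².
So v² + 7.448 v − 201.10 = 0.
Positive root: v = −a·t_r + √((a·t_r)² + 2a·d) = −3.724 + √(13.868 + 201.10) = 10.9378 m/s.
10.9378 m/s × 3.6 = 39.376 km/h.

Maximum speed ≈ 39 km/h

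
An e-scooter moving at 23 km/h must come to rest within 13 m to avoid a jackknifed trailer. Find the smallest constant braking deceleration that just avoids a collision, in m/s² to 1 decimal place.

23 km/h ÷ 3.6 = 6.3889 m/s.
v² = 2a·d ⇒ a = v²/(2d) = 6.3889² / (2 × 13.000) = 40.818 / 26.000 = 1.5699 m/s².

Required deceleration ≈ 1.6 m/s²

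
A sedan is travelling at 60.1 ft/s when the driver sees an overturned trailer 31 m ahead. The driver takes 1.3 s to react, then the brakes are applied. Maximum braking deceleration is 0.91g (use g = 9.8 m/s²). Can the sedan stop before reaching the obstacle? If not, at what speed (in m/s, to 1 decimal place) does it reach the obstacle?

60.1 ft/s × 0.3048 = 18.3185 m/s.
a = 0.91 × 9.8 = 8.918 m/s².
Reaction distance = 18.3185 × 1.3 = 23.814 m.
Braking distance needed to stop: v²/(2a) = 335.567 / 17.836 = 18.814 m, so total needed = 23.814 + 18.814 = 42.628 m > 31 m — it cannot stop.
Distance remaining when braking begins: 31 − 23.814 = 7.186 m.
v² = v₀² − 2a·d = 335.567 − 2 × 8.918 × 7.186 = 207.398 m²/s².
v = √207.398 = 14.401 m/s.

No — it strikes the obstacle at 14.4 m/s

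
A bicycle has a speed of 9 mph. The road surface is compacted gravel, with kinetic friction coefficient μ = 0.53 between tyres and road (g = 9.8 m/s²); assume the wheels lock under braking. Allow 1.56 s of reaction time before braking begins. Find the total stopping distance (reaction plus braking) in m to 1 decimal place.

9 mph × 0.44704 = 4.0234 m/s.
a = μg = 0.53 × 9.8 = 5.194 m/s².
Reaction distance = v·t_r = 4.0234 × 1.56 = 6.277 m.
Braking distance = v²/(2a) = 4.0234² / (2 × 5.194) = 16.188 / 10.388 = 1.558 m.
Total = 6.277 + 1.558 = 7.835 m.

Total stopping distance ≈ 7.8 m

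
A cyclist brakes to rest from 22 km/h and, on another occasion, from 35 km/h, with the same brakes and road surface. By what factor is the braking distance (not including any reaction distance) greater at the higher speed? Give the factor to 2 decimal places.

Braking distance d = v²/(2a), so with a fixed, d ∝ v².
Factor = (35/22)² = 1.5909² = 2.5310.

Factor ≈ 2.53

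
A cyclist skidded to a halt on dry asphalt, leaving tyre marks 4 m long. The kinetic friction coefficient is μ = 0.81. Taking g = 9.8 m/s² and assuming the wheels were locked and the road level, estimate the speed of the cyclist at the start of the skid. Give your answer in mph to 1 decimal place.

Initial speed ≈ 17.8 mph

Deceleration a = μg = 0.81 × 9.8 = 7.938 m/s².
v = √(2a·d) = √(2 × 7.938 × 4) = √63.504 = 7.9689 m/s.
= 7.9689 ÷ 0.44704 = 17.826 mph.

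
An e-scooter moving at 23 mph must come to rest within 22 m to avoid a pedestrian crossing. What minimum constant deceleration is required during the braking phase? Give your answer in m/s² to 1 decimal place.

23 mph × 0.44704 = 10.2819 m/s.
v² = 2a·d ⇒ a = v²/(2d) = 10.2819² / (2 × 22.000) = 105.717 / 44.000 = 2.4027 m/s².

Required deceleration ≈ 2.4 m/s²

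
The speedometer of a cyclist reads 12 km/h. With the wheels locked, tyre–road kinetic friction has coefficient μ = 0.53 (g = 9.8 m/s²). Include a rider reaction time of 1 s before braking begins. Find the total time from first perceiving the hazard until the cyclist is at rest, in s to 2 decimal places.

Total time ≈ 1.64 s

12 km/h ÷ 3.6 = 3.3333 m/s.
a = μg = 0.53 × 9.8 = 5.194 m/s².
Braking time = v/a = 3.3333 / 5.194 = 0.642 s.
Total = 1 + 0.642 = 1.642 s.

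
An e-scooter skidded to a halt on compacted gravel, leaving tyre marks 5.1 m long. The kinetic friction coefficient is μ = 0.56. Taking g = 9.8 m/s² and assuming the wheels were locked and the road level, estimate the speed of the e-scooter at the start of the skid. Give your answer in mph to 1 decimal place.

Deceleration a = μg = 0.56 × 9.8 = 5.488 m/s².
v = √(2a·d) = √(2 × 5.488 × 5.1) = √55.978 = 7.4818 m/s.
= 7.4818 ÷ 0.44704 = 16.736 mph.

Initial speed ≈ 16.7 mph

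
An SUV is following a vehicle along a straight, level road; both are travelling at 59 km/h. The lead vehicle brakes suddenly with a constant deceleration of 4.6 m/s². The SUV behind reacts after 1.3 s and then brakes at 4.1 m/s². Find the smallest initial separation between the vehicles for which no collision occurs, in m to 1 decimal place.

Minimum gap ≈ 24.9 m

59 km/h ÷ 3.6 = 16.3889 m/s.
Leader travels v²/(2a_L) = 268.596 / 9.200 = 29.195 m before stopping.
Follower covers v·t_r = 16.3889 × 1.3 = 21.306 m while reacting, then v²/(2a_F) = 268.596 / 8.200 = 32.756 m while braking, for a total of 21.306 + 32.756 = 54.062 m.
Since a_F ≤ a_L and the follower starts braking later, the follower is never slower than the leader, so the closest approach is when both have stopped.
Minimum gap = 54.062 − 29.195 = 24.867 m.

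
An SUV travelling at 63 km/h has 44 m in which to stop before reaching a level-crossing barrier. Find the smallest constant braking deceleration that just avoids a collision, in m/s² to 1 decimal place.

Required deceleration ≈ 3.5 m/s²

63 km/h ÷ 3.6 = 17.5000 m/s.
v² = 2a·d ⇒ a = v²/(2d) = 17.5000² / (2 × 44.000) = 306.250 / 88.000 = 3.4801 m/s².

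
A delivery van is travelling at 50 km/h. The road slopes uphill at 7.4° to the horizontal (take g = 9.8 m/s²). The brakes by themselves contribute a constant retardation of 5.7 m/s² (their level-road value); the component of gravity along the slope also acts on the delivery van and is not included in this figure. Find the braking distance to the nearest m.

50 km/h ÷ 3.6 = 13.8889 m/s.
Gravity along the uphill slope adds to the braking deceleration: a_eff = 5.700 + 9.8·sin 7.4° = 5.700 + 1.262 = 6.962 m/s².
Braking distance = v²/(2a) = 13.8889² / (2 × 6.962) = 192.902 / 13.924 = 13.854 m.

Braking distance ≈ 14 m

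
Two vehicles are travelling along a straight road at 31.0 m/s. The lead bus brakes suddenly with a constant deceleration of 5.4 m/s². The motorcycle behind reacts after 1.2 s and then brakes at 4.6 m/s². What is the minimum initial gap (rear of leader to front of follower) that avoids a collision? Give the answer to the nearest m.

Minimum gap ≈ 53 m

Leader travels v²/(2a_L) = 961.000 / 10.800 = 88.981 m before stopping.
Follower covers v·t_r = 31.0000 × 1.2 = 37.200 m while reacting, then v²/(2a_F) = 961.000 / 9.200 = 104.457 m while braking, for a total of 37.200 + 104.457 = 141.657 m.
Since a_F ≤ a_L and the follower starts braking later, the follower is never slower than the leader, so the closest approach is when both have stopped.
Minimum gap = 141.657 − 88.981 = 52.676 m.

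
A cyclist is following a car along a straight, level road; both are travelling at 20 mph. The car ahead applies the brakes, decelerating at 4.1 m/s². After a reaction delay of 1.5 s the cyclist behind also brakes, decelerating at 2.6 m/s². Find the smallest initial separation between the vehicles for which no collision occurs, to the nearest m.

20 mph × 0.44704 = 8.9408 m/s.
Leader travels v²/(2a_L) = 79.938 / 8.200 = 9.749 m before stopping.
Follower covers v·t_r = 8.9408 × 1.5 = 13.411 m while reacting, then v²/(2a_F) = 79.938 / 5.200 = 15.373 m while braking, for a total of 13.411 + 15.373 = 28.784 m.
Since a_F ≤ a_L and the follower starts braking later, the follower is never slower than the leader, so the closest approach is when both have stopped.
Minimum gap = 28.784 − 9.749 = 19.035 m.

Minimum gap ≈ 19 m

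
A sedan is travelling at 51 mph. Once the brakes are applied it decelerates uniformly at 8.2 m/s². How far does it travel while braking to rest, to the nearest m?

51 mph × 0.44704 = 22.7990 m/s.
Braking distance = v²/(2a) = 22.7990² / (2 × 8.200) = 519.794 / 16.400 = 31.695 m.

Braking distance ≈ 32 m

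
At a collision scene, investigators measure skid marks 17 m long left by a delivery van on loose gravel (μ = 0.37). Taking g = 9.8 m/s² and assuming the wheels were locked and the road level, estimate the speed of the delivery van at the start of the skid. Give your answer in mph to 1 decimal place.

Deceleration a = μg = 0.37 × 9.8 = 3.626 m/s².
v = √(2a·d) = √(2 × 3.626 × 17) = √123.284 = 11.1033 m/s.
= 11.1033 ÷ 0.44704 = 24.837 mph.

Initial speed ≈ 24.8 mph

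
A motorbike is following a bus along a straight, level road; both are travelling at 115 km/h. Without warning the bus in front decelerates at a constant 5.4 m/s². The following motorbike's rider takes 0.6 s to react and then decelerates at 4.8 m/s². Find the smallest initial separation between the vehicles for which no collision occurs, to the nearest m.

115 km/h ÷ 3.6 = 31.9444 m/s.
Leader travels v²/(2a_L) = 1020.445 / 10.800 = 94.486 m before stopping.
Follower covers v·t_r = 31.9444 × 0.6 = 19.167 m while reacting, then v²/(2a_F) = 1020.445 / 9.600 = 106.296 m while braking, for a total of 19.167 + 106.296 = 125.463 m.
Since a_F ≤ a_L and the follower starts braking later, the follower is never slower than the leader, so the closest approach is when both have stopped.
Minimum gap = 125.463 − 94.486 = 30.977 m.

Minimum gap ≈ 31 m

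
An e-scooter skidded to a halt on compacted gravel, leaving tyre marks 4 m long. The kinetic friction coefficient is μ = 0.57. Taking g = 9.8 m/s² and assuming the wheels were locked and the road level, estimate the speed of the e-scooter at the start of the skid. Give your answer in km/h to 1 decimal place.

Initial speed ≈ 24.1 km/h

Deceleration a = μg = 0.57 × 9.8 = 5.586 m/s².
v = √(2a·d) = √(2 × 5.586 × 4) = √44.688 = 6.6849 m/s.
= 6.6849 × 3.6 = 24.066 km/h.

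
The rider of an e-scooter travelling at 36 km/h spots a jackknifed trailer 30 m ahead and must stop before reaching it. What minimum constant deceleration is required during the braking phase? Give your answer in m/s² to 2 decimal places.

36 km/h ÷ 3.6 = 10.0000 m/s.
v² = 2a·d ⇒ a = v²/(2d) = 10.0000² / (2 × 30.000) = 100.000 / 60.000 = 1.6667 m/s².

Required deceleration ≈ 1.67 m/s²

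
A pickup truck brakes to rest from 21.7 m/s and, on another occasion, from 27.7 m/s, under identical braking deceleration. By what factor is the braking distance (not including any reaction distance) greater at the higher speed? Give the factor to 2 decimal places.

Braking distance d = v²/(2a), so with a fixed, d ∝ v².
Factor = (27.7/21.7)² = 1.2765² = 1.6295.

Factor ≈ 1.63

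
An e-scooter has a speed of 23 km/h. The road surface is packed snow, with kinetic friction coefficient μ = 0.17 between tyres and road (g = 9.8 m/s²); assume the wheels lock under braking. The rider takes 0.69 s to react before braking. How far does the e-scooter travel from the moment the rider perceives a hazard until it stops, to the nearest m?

23 km/h ÷ 3.6 = 6.3889 m/s.
a = μg = 0.17 × 9.8 = 1.666 m/s².
Reaction distance = v·t_r = 6.3889 × 0.69 = 4.408 m.
Braking distance = v²/(2a) = 6.3889² / (2 × 1.666) = 40.818 / 3.332 = 12.250 m.
Total = 4.408 + 12.250 = 16.658 m.

Total stopping distance ≈ 17 m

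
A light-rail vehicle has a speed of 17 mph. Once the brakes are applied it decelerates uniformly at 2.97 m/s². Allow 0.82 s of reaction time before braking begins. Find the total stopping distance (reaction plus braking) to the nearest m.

17 mph × 0.44704 = 7.5997 m/s.
Reaction distance = v·t_r = 7.5997 × 0.82 = 6.232 m.
Braking distance = v²/(2a) = 7.5997² / (2 × 2.970) = 57.755 / 5.940 = 9.723 m.
Total = 6.232 + 9.723 = 15.955 m.

Total stopping distance ≈ 16 m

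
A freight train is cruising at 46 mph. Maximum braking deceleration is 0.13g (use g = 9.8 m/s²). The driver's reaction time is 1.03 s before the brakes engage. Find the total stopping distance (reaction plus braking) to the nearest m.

Total stopping distance ≈ 187 m

46 mph × 0.44704 = 20.5638 m/s.
a = 0.13 × 9.8 = 1.274 m/s².
Reaction distance = v·t_r = 20.5638 × 1.03 = 21.181 m.
Braking distance = v²/(2a) = 20.5638² / (2 × 1.274) = 422.870 / 2.548 = 165.962 m.
Total = 21.181 + 165.962 = 187.143 m.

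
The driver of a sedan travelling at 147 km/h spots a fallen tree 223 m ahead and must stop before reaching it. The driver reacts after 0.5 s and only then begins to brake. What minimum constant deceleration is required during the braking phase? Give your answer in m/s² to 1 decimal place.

147 km/h ÷ 3.6 = 40.8333 m/s.
Distance covered during reaction = 40.8333 × 0.5 = 20.417 m.
Distance available for braking: 223 − 20.417 = 202.583 m.
v² = 2a·d ⇒ a = v²/(2d) = 40.8333² / (2 × 202.583) = 1667.358 / 405.166 = 4.1152 m/s².

Required deceleration ≈ 4.1 m/s²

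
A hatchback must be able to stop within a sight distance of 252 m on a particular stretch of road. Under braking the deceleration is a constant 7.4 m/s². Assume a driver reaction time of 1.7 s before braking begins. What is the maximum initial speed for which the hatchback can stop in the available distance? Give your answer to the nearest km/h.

Stopping distance: v·t_r + v²/(2a) = 252 with t_r = 1.7 s and a = 7.400 m/s².
So v² + 25.160 v − 3729.60 = 0.
Positive root: v = −a·t_r + √((a·t_r)² + 2a·d) = −12.580 + √(158.256 + 3729.60) = 49.7727 m/s.
49.7727 m/s × 3.6 = 179.182 km/h.

Maximum speed ≈ 179 km/h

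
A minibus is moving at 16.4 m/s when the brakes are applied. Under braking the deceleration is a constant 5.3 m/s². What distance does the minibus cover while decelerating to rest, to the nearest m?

Braking distance ≈ 25 m

Braking distance = v²/(2a) = 16.4000² / (2 × 5.300) = 268.960 / 10.600 = 25.374 m.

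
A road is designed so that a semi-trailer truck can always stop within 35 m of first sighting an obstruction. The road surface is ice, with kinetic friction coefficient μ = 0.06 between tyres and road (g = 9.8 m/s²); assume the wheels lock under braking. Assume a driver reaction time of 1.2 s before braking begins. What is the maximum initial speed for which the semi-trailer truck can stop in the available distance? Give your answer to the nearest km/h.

a = μg = 0.06 × 9.8 = 0.588 m/s².
Stopping distance: v·t_r + v²/(2a) = 35 with t_r = 1.2 s and a = 0.588 m/s².
So v² + 1.411 v − 41.16 = 0.
Positive root: v = −a·t_r + √((a·t_r)² + 2a·d) = −0.706 + √(0.498 + 41.16) = 5.7483 m/s.
5.7483 m/s × 3.6 = 20.694 km/h.

Maximum speed ≈ 21 km/h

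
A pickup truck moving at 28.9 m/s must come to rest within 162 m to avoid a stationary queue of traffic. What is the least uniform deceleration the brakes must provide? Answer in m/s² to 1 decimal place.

v² = 2a·d ⇒ a = v²/(2d) = 28.9000² / (2 × 162.000) = 835.210 / 324.000 = 2.5778 m/s².

Required deceleration ≈ 2.6 m/s²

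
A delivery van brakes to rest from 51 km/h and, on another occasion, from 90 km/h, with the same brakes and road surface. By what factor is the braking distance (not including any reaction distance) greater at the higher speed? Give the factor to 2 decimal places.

Braking distance d = v²/(2a), so with a fixed, d ∝ v².
Factor = (90/51)² = 1.7647² = 3.1142.

Factor ≈ 3.11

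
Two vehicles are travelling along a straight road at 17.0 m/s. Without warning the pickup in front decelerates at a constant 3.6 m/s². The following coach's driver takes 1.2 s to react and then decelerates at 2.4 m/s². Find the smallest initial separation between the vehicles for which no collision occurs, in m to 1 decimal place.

Minimum gap ≈ 40.5 m

Leader travels v²/(2a_L) = 289.000 / 7.200 = 40.139 m before stopping.
Follower covers v·t_r = 17.0000 × 1.2 = 20.400 m while reacting, then v²/(2a_F) = 289.000 / 4.800 = 60.208 m while braking, for a total of 20.400 + 60.208 = 80.608 m.
Since a_F ≤ a_L and the follower starts braking later, the follower is never slower than the leader, so the closest approach is when both have stopped.
Minimum gap = 80.608 − 40.139 = 40.469 m.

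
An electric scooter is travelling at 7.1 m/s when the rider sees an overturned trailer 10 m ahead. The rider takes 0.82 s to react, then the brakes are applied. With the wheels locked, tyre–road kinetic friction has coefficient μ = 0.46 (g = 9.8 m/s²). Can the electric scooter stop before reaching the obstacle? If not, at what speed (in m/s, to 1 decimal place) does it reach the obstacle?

a = μg = 0.46 × 9.8 = 4.508 m/s².
Reaction distance = 7.1000 × 0.82 = 5.822 m.
Braking distance needed to stop: v²/(2a) = 50.410 / 9.016 = 5.591 m, so total needed = 5.822 + 5.591 = 11.413 m > 10 m — it cannot stop.
Distance remaining when braking begins: 10 − 5.822 = 4.178 m.
v² = v₀² − 2a·d = 50.410 − 2 × 4.508 × 4.178 = 12.741 m²/s².
v = √12.741 = 3.569 m/s.

No — it strikes the obstacle at 3.6 m/s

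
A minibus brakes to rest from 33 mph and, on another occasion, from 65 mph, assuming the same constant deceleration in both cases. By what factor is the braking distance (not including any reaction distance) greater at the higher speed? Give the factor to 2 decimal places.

Factor ≈ 3.88

Braking distance d = v²/(2a), so with a fixed, d ∝ v².
Factor = (65/33)² = 1.9697² = 3.8797.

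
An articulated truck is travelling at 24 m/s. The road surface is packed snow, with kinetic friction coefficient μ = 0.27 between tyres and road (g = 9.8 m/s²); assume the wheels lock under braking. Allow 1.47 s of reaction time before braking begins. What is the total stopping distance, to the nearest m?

Total stopping distance ≈ 144 m

a = μg = 0.27 × 9.8 = 2.646 m/s².
Reaction distance = v·t_r = 24.0000 × 1.47 = 35.280 m.
Braking distance = v²/(2a) = 24.0000² / (2 × 2.646) = 576.000 / 5.292 = 108.844 m.
Total = 35.280 + 108.844 = 144.124 m.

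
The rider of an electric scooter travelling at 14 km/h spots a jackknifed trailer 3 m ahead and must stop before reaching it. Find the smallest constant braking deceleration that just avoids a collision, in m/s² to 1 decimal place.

Required deceleration ≈ 2.5 m/s²

14 km/h ÷ 3.6 = 3.8889 m/s.
v² = 2a·d ⇒ a = v²/(2d) = 3.8889² / (2 × 3.000) = 15.124 / 6.000 = 2.5207 m/s².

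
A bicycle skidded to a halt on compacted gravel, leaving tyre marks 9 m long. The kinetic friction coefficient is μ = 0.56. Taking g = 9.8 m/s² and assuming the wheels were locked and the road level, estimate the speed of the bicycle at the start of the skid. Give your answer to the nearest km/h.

Initial speed ≈ 36 km/h

Deceleration a = μg = 0.56 × 9.8 = 5.488 m/s².
v = √(2a·d) = √(2 × 5.488 × 9) = √98.784 = 9.9390 m/s.
= 9.9390 × 3.6 = 35.780 km/h.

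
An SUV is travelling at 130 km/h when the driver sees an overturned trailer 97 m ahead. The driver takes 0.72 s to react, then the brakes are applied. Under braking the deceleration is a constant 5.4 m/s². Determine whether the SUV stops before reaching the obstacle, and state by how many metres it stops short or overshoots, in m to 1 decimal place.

130 km/h ÷ 3.6 = 36.1111 m/s.
Reaction distance = 36.1111 × 0.72 = 26.000 m.
Braking distance = v²/(2a) = 1304.012 / 10.800 = 120.742 m.
Total stopping distance = 26.000 + 120.742 = 146.742 m, vs 97 m available — it cannot stop in time and overshoots by 146.742 − 97 = 49.742 m.

No — it overshoots by 49.7 m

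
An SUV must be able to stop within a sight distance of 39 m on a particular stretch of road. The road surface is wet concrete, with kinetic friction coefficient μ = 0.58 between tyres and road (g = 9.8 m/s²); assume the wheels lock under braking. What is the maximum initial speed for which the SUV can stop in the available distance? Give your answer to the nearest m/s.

Maximum speed ≈ 21 m/s

a = μg = 0.58 × 9.8 = 5.684 m/s².
v²/(2a) = d ⇒ v = √(2 × 5.684 × 39) = √443.35 = 21.0559 m/s.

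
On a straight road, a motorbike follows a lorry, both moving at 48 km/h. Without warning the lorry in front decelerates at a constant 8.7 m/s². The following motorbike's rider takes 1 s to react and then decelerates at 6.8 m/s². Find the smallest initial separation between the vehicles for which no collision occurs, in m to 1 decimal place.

Minimum gap ≈ 16.2 m

48 km/h ÷ 3.6 = 13.3333 m/s.
Leader travels v²/(2a_L) = 177.777 / 17.400 = 10.217 m before stopping.
Follower covers v·t_r = 13.3333 × 1 = 13.333 m while reacting, then v²/(2a_F) = 177.777 / 13.600 = 13.072 m while braking, for a total of 13.333 + 13.072 = 26.405 m.
Since a_F ≤ a_L and the follower starts braking later, the follower is never slower than the leader, so the closest approach is when both have stopped.
Minimum gap = 26.405 − 10.217 = 16.188 m.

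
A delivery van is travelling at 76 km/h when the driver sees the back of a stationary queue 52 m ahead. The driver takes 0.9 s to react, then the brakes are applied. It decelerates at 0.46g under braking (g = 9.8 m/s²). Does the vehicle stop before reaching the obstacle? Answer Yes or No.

No

76 km/h ÷ 3.6 = 21.1111 m/s.
a = 0.46 × 9.8 = 4.508 m/s².
Reaction distance = 21.1111 × 0.9 = 19.000 m.
Braking distance = v²/(2a) = 445.679 / 9.016 = 49.432 m.
Total stopping distance = 19.000 + 49.432 = 68.432 m, vs 52 m available — it cannot stop in time and overshoots by 68.432 − 52 = 16.432 m.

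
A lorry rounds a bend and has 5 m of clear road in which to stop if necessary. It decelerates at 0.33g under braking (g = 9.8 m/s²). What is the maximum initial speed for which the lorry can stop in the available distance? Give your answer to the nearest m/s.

a = 0.33 × 9.8 = 3.234 m/s².
v²/(2a) = d ⇒ v = √(2 × 3.234 × 5) = √32.34 = 5.6868 m/s.

Maximum speed ≈ 6 m/s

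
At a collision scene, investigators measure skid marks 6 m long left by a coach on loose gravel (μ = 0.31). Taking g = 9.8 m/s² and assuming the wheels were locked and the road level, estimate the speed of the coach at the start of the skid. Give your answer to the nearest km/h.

Deceleration a = μg = 0.31 × 9.8 = 3.038 m/s².
v = √(2a·d) = √(2 × 3.038 × 6) = √36.456 = 6.0379 m/s.
= 6.0379 × 3.6 = 21.736 km/h.

Initial speed ≈ 22 km/h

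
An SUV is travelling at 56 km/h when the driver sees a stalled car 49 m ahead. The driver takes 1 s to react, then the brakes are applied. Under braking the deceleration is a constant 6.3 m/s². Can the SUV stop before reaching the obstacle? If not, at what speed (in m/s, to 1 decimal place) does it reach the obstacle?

Yes — it stops about 14.2 m short of the obstacle, so it never reaches it

56 km/h ÷ 3.6 = 15.5556 m/s.
Reaction distance = 15.5556 × 1 = 15.556 m.
Braking distance = v²/(2a) = 241.977 / 12.600 = 19.205 m.
Total stopping distance = 15.556 + 19.205 = 34.761 m, vs 49 m available — it stops with 49 − 34.761 = 14.239 m to spare.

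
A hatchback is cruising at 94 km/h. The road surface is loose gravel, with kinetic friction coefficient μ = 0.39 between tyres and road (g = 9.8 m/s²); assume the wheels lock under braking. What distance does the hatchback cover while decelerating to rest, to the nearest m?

Braking distance ≈ 89 m

94 km/h ÷ 3.6 = 26.1111 m/s.
a = μg = 0.39 × 9.8 = 3.822 m/s².
Braking distance = v²/(2a) = 26.1111² / (2 × 3.822) = 681.790 / 7.644 = 89.193 m.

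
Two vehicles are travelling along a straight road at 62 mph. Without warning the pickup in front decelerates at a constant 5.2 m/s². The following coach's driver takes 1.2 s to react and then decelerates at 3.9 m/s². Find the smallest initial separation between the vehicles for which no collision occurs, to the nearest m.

62 mph × 0.44704 = 27.7165 m/s.
Leader travels v²/(2a_L) = 768.204 / 10.400 = 73.866 m before stopping.
Follower covers v·t_r = 27.7165 × 1.2 = 33.260 m while reacting, then v²/(2a_F) = 768.204 / 7.800 = 98.488 m while braking, for a total of 33.260 + 98.488 = 131.748 m.
Since a_F ≤ a_L and the follower starts braking later, the follower is never slower than the leader, so the closest approach is when both have stopped.
Minimum gap = 131.748 − 73.866 = 57.882 m.

Minimum gap ≈ 58 m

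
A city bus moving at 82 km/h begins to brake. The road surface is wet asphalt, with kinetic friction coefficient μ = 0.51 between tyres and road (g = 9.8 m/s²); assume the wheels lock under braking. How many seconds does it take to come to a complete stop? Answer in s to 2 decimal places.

82 km/h ÷ 3.6 = 22.7778 m/s.
a = μg = 0.51 × 9.8 = 4.998 m/s².
Braking time = v/a = 22.7778 / 4.998 = 4.557 s.

Braking time ≈ 4.56 s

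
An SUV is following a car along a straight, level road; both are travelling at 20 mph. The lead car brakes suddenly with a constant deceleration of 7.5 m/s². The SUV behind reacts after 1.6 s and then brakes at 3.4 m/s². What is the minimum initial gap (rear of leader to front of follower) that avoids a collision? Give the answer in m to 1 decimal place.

20 mph × 0.44704 = 8.9408 m/s.
Leader travels v²/(2a_L) = 79.938 / 15.000 = 5.329 m before stopping.
Follower covers v·t_r = 8.9408 × 1.6 = 14.305 m while reacting, then v²/(2a_F) = 79.938 / 6.800 = 11.756 m while braking, for a total of 14.305 + 11.756 = 26.061 m.
Since a_F ≤ a_L and the follower starts braking later, the follower is never slower than the leader, so the closest approach is when both have stopped.
Minimum gap = 26.061 − 5.329 = 20.732 m.

Minimum gap ≈ 20.7 m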